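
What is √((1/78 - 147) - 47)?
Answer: I*√1180218/78 ≈ 13.928*I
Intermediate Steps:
√((1/78 - 147) - 47) = √(-11465/78 - 47) = √(-15131/78) = I*√1180218/78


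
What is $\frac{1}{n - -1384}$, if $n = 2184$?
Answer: $\frac{1}{3568} \approx 0.00028027$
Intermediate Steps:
$\frac{1}{n - -1384} = \frac{1}{2184 - -1384} = \frac{1}{2184 + 1384} = \frac{1}{3568}$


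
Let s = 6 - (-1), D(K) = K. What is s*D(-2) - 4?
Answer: -18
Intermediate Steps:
s = 7 (s = 6 - 1*(-1) = 6 + 1 = 7)
s*D(-2) - 4 = 7*(-2) - 4 = -14 - 4 = -18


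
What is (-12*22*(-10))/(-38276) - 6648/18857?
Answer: -76060332/180442633 ≈ -0.42152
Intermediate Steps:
(-12*22*(-10))/(-38276) - 6648/18857 = -264*(-10)*(-1/38276) - 6648*1/18857 = 2640*(-1/38276) - 6648/18857 = -660/9569 - 6648/18857 = -76060332/180442633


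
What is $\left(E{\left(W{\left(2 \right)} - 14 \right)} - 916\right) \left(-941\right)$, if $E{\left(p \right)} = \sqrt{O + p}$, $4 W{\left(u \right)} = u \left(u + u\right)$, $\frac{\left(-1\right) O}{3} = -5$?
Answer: $861956 - 941 \sqrt{3} \approx 8.6033 \cdot 10^{5}$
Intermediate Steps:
$O = 15$ ($O = \left(-3\right) \left(-5\right) = 15$)
$W{\left(u \right)} = \frac{u^{2}}{2}$ ($W{\left(u \right)} = \frac{u \left(u + u\right)}{4} = \frac{u 2 u}{4} = \frac{2 u^{2}}{4} = \frac{u^{2}}{2}$)
$E{\left(p \right)} = \sqrt{15 + p}$
$\left(E{\left(W{\left(2 \right)} - 14 \right)} - 916\right) \left(-941\right) = \left(\sqrt{15 + \left(\frac{2^{2}}{2} - 14\right)} - 916\right) \left(-941\right) = \left(\sqrt{15 + \left(\frac{1}{2} \cdot 4 - 14\right)} - 916\right) \left(-941\right) = \left(\sqrt{15 + \left(2 - 14\right)} - 916\right) \left(-941\right) = \left(\sqrt{15 - 12} - 916\right) \left(-941\right) = \left(\sqrt{3} - 916\right) \left(-941\right) = \left(-916 + \sqrt{3}\right) \left(-941\right) = 861956 - 941 \sqrt{3}$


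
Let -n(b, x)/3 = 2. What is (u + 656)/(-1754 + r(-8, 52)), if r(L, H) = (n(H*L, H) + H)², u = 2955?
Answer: 3611/362 ≈ 9.9751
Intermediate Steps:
n(b, x) = -6 (n(b, x) = -3*2 = -6)
r(L, H) = (-6 + H)²
(u + 656)/(-1754 + r(-8, 52)) = (2955 + 656)/(-1754 + (-6 + 52)²) = 3611/(-1754 + 46²) = 3611/(-1754 + 2116) = 3611/362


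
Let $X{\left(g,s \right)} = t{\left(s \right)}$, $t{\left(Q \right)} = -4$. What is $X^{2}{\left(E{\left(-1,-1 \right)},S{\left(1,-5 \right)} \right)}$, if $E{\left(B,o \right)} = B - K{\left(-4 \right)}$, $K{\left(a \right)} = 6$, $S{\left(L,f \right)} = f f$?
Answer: $16$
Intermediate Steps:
$S{\left(L,f \right)} = f^{2}$
$E{\left(B,o \right)} = -6 + B$ ($E{\left(B,o \right)} = B - 6 = -6 + B$)
$X{\left(g,s \right)} = -4$
$X^{2}{\left(E{\left(-1,-1 \right)},S{\left(1,-5 \right)} \right)} = \left(-4\right)^{2} = 16$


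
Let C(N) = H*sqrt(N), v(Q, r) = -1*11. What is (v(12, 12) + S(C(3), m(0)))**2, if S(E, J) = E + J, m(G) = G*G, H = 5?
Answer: 196 - 110*sqrt(3) ≈ 5.4744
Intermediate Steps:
v(Q, r) = -11
m(G) = G**2
C(N) = 5*sqrt(N)
(v(12, 12) + S(C(3), m(0)))**2 = (-11 + (5*sqrt(3) + 0**2))**2 = (-11 + (5*sqrt(3) + 0))**2 = (-11 + 5*sqrt(3))**2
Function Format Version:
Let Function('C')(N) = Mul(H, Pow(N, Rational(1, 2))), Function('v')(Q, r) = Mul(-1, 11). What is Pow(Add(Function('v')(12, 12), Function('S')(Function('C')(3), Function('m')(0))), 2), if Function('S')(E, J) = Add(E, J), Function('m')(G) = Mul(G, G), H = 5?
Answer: Add(196, Mul(-110, Pow(3, Rational(1, 2)))) ≈ 5.4744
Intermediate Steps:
Function('v')(Q, r) = -11
Function('m')(G) = Pow(G, 2)
Function('C')(N) = Mul(5, Pow(N, Rational(1, 2)))
Pow(Add(Function('v')(12, 12), Function('S')(Function('C')(3), Function('m')(0))), 2) = Pow(Add(-11, Add(Mul(5, Pow(3, Rational(1, 2))), Pow(0, 2))), 2) = Pow(Add(-11, Add(Mul(5, Pow(3, Rational(1, 2))), 0)), 2) = Pow(Add(-11, Mul(5, Pow(3, Rational(1, 2)))), 2)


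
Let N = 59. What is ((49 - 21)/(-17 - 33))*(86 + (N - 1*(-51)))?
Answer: -2744/25 ≈ -109.76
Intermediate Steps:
((49 - 21)/(-17 - 33))*(86 + (N - 1*(-51))) = ((49 - 21)/(-17 - 33))*(86 + (59 - 1*(-51))) = (28/(-50))*(86 + (59 + 51)) = (28*(-1/50))*(86 + 110) = -14/25*196 = -2744/25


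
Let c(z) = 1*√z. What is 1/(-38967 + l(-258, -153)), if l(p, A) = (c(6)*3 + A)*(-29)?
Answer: -5755/198712581 + 29*√6/397425162 ≈ -2.8783e-5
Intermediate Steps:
c(z) = √z
l(p, A) = -87*√6 - 29*A (l(p, A) = (√6*3 + A)*(-29) = (3*√6 + A)*(-29) = (A + 3*√6)*(-29) = -87*√6 - 29*A)
1/(-38967 + l(-258, -153)) = 1/(-38967 + (-87*√6 - 29*(-153))) = 1/(-38967 + (-87*√6 + 4437)) = 1/(-38967 + (4437 - 87*√6)) = 1/(-34530 - 87*√6)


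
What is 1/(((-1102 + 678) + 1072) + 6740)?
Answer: 1/7388 ≈ 0.00013535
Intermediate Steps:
1/(((-1102 + 678) + 1072) + 6740) = 1/((-424 + 1072) + 6740) = 1/(648 + 6740) = 1/7388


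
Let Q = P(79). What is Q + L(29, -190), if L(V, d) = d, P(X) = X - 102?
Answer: -213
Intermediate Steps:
P(X) = -102 + X
Q = -23 (Q = -102 + 79 = -23)
Q + L(29, -190) = -23 - 190 = -213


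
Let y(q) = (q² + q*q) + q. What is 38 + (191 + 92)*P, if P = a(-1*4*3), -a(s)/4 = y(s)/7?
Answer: -312166/7 ≈ -44595.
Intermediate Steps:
y(q) = q + 2*q² (y(q) = (q² + q²) + q = 2*q² + q = q + 2*q²)
a(s) = -4*s*(1 + 2*s)/7
P = -1104/7 (P = -4*-1*4*3*(1 + 2*(-1*4*3))/7 = -4*(-4*3)*(1 + 2*(-4*3))/7 = -4/7*(-12)*(1 + 2*(-12)) = -4/7*(-12)*(1 - 24) = -4/7*(-12)*(-23) = -1104/7 ≈ -157.71)
38 + (191 + 92)*P = 38 + (191 + 92)*(-1104/7) = 38 + 283*(-1104/7) = 38 - 312432/7 = -312166/7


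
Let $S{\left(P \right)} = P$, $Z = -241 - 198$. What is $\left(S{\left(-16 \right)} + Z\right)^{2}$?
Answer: $207025$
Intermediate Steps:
$Z = -439$ ($Z = -241 - 198 = -439$)
$\left(S{\left(-16 \right)} + Z\right)^{2} = \left(-16 - 439\right)^{2} = \left(-455\right)^{2} = 207025$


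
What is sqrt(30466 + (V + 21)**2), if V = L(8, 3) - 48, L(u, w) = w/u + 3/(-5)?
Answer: sqrt(49931521)/40 ≈ 176.66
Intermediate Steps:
L(u, w) = -3/5 + w/u (L(u, w) = w/u + 3*(-1/5) = w/u - 3/5 = -3/5 + w/u)
V = -1929/40 (V = (-3/5 + 3/8) - 48 = -9/40 - 48 = -1929/40 ≈ -48.225)
sqrt(30466 + (V + 21)**2) = sqrt(30466 + (-1929/40 + 21)**2) = sqrt(30466 + (-1089/40)**2) = sqrt(30466 + 1185921/1600) = sqrt(49931521/1600) = sqrt(49931521)/40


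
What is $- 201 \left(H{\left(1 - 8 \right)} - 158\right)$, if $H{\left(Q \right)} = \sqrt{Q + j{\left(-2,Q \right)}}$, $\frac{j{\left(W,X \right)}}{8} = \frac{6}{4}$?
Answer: $31758 - 201 \sqrt{5} \approx 31309.0$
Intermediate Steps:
$j{\left(W,X \right)} = 12$ ($j{\left(W,X \right)} = 8 \cdot \frac{6}{4} = 8 \cdot 6 \cdot \frac{1}{4} = 8 \cdot \frac{3}{2} = 12$)
$H{\left(Q \right)} = \sqrt{12 + Q}$ ($H{\left(Q \right)} = \sqrt{Q + 12} = \sqrt{12 + Q}$)
$- 201 \left(H{\left(1 - 8 \right)} - 158\right) = - 201 \left(\sqrt{12 + \left(1 - 8\right)} - 158\right) = - 201 \left(\sqrt{12 - 7} - 158\right) = - 201 \left(\sqrt{5} - 158\right) = - 201 \left(-158 + \sqrt{5}\right) = 31758 - 201 \sqrt{5}$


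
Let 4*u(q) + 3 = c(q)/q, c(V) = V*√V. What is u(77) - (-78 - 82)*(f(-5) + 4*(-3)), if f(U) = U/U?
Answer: -7043/4 + √77/4 ≈ -1758.6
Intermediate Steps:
c(V) = V^(3/2)
f(U) = 1
u(q) = -¾ + √q/4 (u(q) = -¾ + (q^(3/2)/q)/4 = -¾ + √q/4)
u(77) - (-78 - 82)*(f(-5) + 4*(-3)) = (-¾ + √77/4) - (-78 - 82)*(1 + 4*(-3)) = (-¾ + √77/4) - (-160)*(1 - 12) = (-¾ + √77/4) - (-160)*(-11) = (-¾ + √77/4) - 1*1760 = (-¾ + √77/4) - 1760 = -7043/4 + √77/4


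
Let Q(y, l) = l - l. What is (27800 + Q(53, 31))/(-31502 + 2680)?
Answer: -13900/14411 ≈ -0.96454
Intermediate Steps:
Q(y, l) = 0
(27800 + Q(53, 31))/(-31502 + 2680) = (27800 + 0)/(-31502 + 2680) = 27800/(-28822) = 27800*(-1/28822) = -13900/14411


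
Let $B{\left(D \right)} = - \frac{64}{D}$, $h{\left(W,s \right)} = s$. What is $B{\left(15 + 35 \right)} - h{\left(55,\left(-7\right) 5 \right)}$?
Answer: $\frac{843}{25} \approx 33.72$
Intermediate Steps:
$B{\left(15 + 35 \right)} - h{\left(55,\left(-7\right) 5 \right)} = - \frac{64}{15 + 35} - \left(-7\right) 5 = - \frac{64}{50} - -35 = \left(-64\right) \frac{1}{50} + 35 = - \frac{32}{25} + 35 = \frac{843}{25}$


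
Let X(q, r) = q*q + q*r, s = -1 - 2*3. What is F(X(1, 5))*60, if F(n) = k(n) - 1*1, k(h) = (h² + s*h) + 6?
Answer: -60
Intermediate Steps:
s = -7 (s = -1 - 6 = -7)
k(h) = 6 + h² - 7*h (k(h) = (h² - 7*h) + 6 = 6 + h² - 7*h)
X(q, r) = q² + q*r
F(n) = 5 + n² - 7*n (F(n) = (6 + n² - 7*n) - 1*1 = (6 + n² - 7*n) - 1 = 5 + n² - 7*n)
F(X(1, 5))*60 = (5 + (1*(1 + 5))² - 7*(1 + 5))*60 = (5 + (1*6)² - 7*6)*60 = (5 + 6² - 7*6)*60 = (5 + 36 - 42)*60 = -1*60 = -60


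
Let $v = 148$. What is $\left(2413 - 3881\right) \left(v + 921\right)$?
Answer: $-1569292$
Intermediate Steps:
$\left(2413 - 3881\right) \left(v + 921\right) = \left(2413 - 3881\right) \left(148 + 921\right) = \left(-1468\right) 1069 = -1569292$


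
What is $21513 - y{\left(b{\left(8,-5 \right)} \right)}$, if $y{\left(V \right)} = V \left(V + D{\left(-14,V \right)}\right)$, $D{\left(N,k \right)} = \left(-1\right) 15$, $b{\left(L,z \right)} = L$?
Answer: $21569$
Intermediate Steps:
$D{\left(N,k \right)} = -15$
$y{\left(V \right)} = V \left(-15 + V\right)$ ($y{\left(V \right)} = V \left(V - 15\right) = V \left(-15 + V\right)$)
$21513 - y{\left(b{\left(8,-5 \right)} \right)} = 21513 - 8 \left(-15 + 8\right) = 21513 - 8 \left(-7\right) = 21513 - -56 = 21513 + 56 = 21569$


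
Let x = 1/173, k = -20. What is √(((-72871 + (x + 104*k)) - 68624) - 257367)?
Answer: I*√11999792945/173 ≈ 633.2*I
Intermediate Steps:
x = 1/173 ≈ 0.0057803
√(((-72871 + (x + 104*k)) - 68624) - 257367) = √(((-72871 + (1/173 + 104*(-20))) - 68624) - 257367) = √(((-72871 + (1/173 - 2080)) - 68624) - 257367) = √(((-72871 - 359839/173) - 68624) - 257367) = √((-12966522/173 - 68624) - 257367) = √(-24838474/173 - 257367) = √(-69362965/173) = I*√11999792945/173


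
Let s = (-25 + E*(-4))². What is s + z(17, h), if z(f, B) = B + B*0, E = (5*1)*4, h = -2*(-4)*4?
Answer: 11057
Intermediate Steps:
h = 32 (h = 8*4 = 32)
E = 20 (E = 5*4 = 20)
z(f, B) = B (z(f, B) = B + 0 = B)
s = 11025 (s = (-25 + 20*(-4))² = (-25 - 80)² = (-105)² = 11025)
s + z(17, h) = 11025 + 32 = 11057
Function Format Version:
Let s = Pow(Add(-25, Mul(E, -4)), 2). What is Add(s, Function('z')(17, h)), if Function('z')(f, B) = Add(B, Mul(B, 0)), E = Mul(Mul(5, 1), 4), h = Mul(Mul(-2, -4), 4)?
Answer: 11057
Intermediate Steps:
h = 32 (h = Mul(8, 4) = 32)
E = 20 (E = Mul(5, 4) = 20)
Function('z')(f, B) = B (Function('z')(f, B) = Add(B, 0) = B)
s = 11025 (s = Pow(Add(-25, Mul(20, -4)), 2) = Pow(Add(-25, -80), 2) = Pow(-105, 2) = 11025)
Add(s, Function('z')(17, h)) = Add(11025, 32) = 11057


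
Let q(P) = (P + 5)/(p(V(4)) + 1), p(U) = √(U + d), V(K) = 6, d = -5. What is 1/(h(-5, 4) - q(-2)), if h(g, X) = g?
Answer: -2/13 ≈ -0.15385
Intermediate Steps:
p(U) = √(-5 + U) (p(U) = √(U - 5) = √(-5 + U))
q(P) = 5/2 + P/2 (q(P) = (P + 5)/(√(-5 + 6) + 1) = (5 + P)/(√1 + 1) = (5 + P)/(1 + 1) = (5 + P)/2 = (5 + P)*(½) = 5/2 + P/2)
1/(h(-5, 4) - q(-2)) = 1/(-5 - (5/2 + (½)*(-2))) = 1/(-5 - (5/2 - 1)) = 1/(-5 - 1*3/2) = 1/(-5 - 3/2) = 1/(-13/2) = -2/13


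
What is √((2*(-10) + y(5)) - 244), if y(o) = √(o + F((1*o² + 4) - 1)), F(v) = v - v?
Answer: √(-264 + √5) ≈ 16.179*I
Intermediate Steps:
F(v) = 0
y(o) = √o (y(o) = √(o + 0) = √o)
√((2*(-10) + y(5)) - 244) = √((2*(-10) + √5) - 244) = √((-20 + √5) - 244) = √(-264 + √5)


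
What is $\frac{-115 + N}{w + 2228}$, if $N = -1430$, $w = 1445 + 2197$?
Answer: $- \frac{309}{1174} \approx -0.2632$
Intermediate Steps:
$w = 3642$
$\frac{-115 + N}{w + 2228} = \frac{-115 - 1430}{3642 + 2228} = - \frac{1545}{5870} = \left(-1545\right) \frac{1}{5870} = - \frac{309}{1174}$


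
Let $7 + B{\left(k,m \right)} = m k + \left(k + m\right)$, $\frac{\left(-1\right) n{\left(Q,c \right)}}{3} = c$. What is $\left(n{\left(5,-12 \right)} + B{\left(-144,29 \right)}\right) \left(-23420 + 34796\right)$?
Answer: $-48484512$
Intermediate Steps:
$n{\left(Q,c \right)} = - 3 c$
$B{\left(k,m \right)} = -7 + k + m + k m$ ($B{\left(k,m \right)} = -7 + \left(m k + \left(k + m\right)\right) = -7 + \left(k m + \left(k + m\right)\right) = -7 + \left(k + m + k m\right) = -7 + k + m + k m$)
$\left(n{\left(5,-12 \right)} + B{\left(-144,29 \right)}\right) \left(-23420 + 34796\right) = \left(\left(-3\right) \left(-12\right) - 4298\right) \left(-23420 + 34796\right) = \left(36 - 4298\right) 11376 = \left(-4262\right) 11376 = -48484512$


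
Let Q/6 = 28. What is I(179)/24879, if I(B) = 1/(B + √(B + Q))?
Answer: 179/788515026 - √347/788515026 ≈ 2.0338e-7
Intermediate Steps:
Q = 168 (Q = 6*28 = 168)
I(B) = 1/(B + √(168 + B)) (I(B) = 1/(B + √(B + 168)) = 1/(B + √(168 + B)))
I(179)/24879 = 1/((179 + √(168 + 179))*24879) = (1/24879)/(179 + √347) = 1/(24879*(179 + √347))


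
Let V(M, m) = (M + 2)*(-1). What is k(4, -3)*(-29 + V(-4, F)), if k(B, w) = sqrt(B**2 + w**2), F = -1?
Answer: -135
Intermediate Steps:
V(M, m) = -2 - M (V(M, m) = (2 + M)*(-1) = -2 - M)
k(4, -3)*(-29 + V(-4, F)) = sqrt(4**2 + (-3)**2)*(-29 + (-2 - 1*(-4))) = sqrt(16 + 9)*(-29 + (-2 + 4)) = sqrt(25)*(-29 + 2) = 5*(-27) = -135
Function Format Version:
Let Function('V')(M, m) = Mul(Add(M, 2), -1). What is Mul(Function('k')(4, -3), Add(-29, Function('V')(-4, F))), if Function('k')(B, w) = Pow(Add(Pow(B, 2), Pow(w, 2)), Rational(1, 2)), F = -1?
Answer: -135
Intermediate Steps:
Function('V')(M, m) = Add(-2, Mul(-1, M)) (Function('V')(M, m) = Mul(Add(2, M), -1) = Add(-2, Mul(-1, M)))
Mul(Function('k')(4, -3), Add(-29, Function('V')(-4, F))) = Mul(Pow(Add(Pow(4, 2), Pow(-3, 2)), Rational(1, 2)), Add(-29, Add(-2, Mul(-1, -4)))) = Mul(Pow(Add(16, 9), Rational(1, 2)), Add(-29, Add(-2, 4))) = Mul(Pow(25, Rational(1, 2)), Add(-29, 2)) = Mul(5, -27) = -135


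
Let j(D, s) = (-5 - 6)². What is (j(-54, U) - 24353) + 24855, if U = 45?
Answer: 623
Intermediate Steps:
j(D, s) = 121 (j(D, s) = (-11)² = 121)
(j(-54, U) - 24353) + 24855 = (121 - 24353) + 24855 = -24232 + 24855 = 623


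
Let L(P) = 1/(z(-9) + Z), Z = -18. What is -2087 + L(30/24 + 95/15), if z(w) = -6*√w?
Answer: -75133/36 + I/36 ≈ -2087.0 + 0.027778*I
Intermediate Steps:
L(P) = (-18 + 18*I)/648 (L(P) = 1/(-18*I - 18) = 1/(-18 - 18*I) = (-18 + 18*I)/648)
-2087 + L(30/24 + 95/15) = -2087 + (-1/36 + I/36) = -75133/36 + I/36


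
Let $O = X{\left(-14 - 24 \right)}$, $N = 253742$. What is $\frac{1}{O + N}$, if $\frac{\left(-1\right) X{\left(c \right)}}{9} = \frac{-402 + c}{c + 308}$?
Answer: $\frac{3}{761270} \approx 3.9408 \cdot 10^{-6}$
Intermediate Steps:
$X{\left(c \right)} = - \frac{9 \left(-402 + c\right)}{308 + c}$ ($X{\left(c \right)} = - 9 \frac{-402 + c}{c + 308} = - 9 \frac{-402 + c}{308 + c} = - \frac{9 \left(-402 + c\right)}{308 + c}$)
$O = \frac{44}{3}$ ($O = \frac{9 \left(402 - \left(-14 - 24\right)\right)}{308 - 38} = \frac{9 \left(402 - -38\right)}{308 - 38} = \frac{9 \left(402 + 38\right)}{270} = 9 \cdot \frac{1}{270} \cdot 440 = \frac{44}{3} \approx 14.667$)
$\frac{1}{O + N} = \frac{1}{\frac{44}{3} + 253742} = \frac{1}{\frac{761270}{3}} = \frac{3}{761270}$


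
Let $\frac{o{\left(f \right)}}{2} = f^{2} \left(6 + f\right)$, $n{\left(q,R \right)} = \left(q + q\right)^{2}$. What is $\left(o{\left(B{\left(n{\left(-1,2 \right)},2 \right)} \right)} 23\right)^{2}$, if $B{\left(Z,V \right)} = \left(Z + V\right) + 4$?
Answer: $5416960000$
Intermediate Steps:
$n{\left(q,R \right)} = 4 q^{2}$ ($n{\left(q,R \right)} = \left(2 q\right)^{2} = 4 q^{2}$)
$B{\left(Z,V \right)} = 4 + V + Z$ ($B{\left(Z,V \right)} = \left(V + Z\right) + 4 = 4 + V + Z$)
$o{\left(f \right)} = 2 f^{2} \left(6 + f\right)$
$\left(o{\left(B{\left(n{\left(-1,2 \right)},2 \right)} \right)} 23\right)^{2} = \left(2 \left(4 + 2 + 4 \left(-1\right)^{2}\right)^{2} \left(6 + \left(4 + 2 + 4 \left(-1\right)^{2}\right)\right) 23\right)^{2} = \left(2 \left(4 + 2 + 4 \cdot 1\right)^{2} \left(6 + \left(4 + 2 + 4 \cdot 1\right)\right) 23\right)^{2} = \left(2 \left(4 + 2 + 4\right)^{2} \left(6 + \left(4 + 2 + 4\right)\right) 23\right)^{2} = \left(2 \cdot 10^{2} \left(6 + 10\right) 23\right)^{2} = \left(2 \cdot 100 \cdot 16 \cdot 23\right)^{2} = \left(3200 \cdot 23\right)^{2} = 73600^{2} = 5416960000$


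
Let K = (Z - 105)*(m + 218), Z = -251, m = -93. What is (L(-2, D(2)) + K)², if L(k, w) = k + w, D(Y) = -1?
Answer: 1980517009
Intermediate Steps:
K = -44500 (K = (-251 - 105)*(-93 + 218) = -356*125 = -44500)
(L(-2, D(2)) + K)² = ((-2 - 1) - 44500)² = (-3 - 44500)² = (-44503)² = 1980517009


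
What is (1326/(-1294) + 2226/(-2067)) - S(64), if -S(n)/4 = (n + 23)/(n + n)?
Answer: 166093/269152 ≈ 0.61710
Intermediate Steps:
S(n) = -2*(23 + n)/n (S(n) = -4*(n + 23)/(n + n) = -4*(23 + n)/(2*n) = -4*(23 + n)*1/(2*n) = -2*(23 + n)/n)
(1326/(-1294) + 2226/(-2067)) - S(64) = (1326/(-1294) + 2226/(-2067)) - (-2 - 46/64) = (1326*(-1/1294) + 2226*(-1/2067)) - (-2 - 46*1/64) = (-663/647 - 14/13) - (-2 - 23/32) = -17677/8411 - 1*(-87/32) = -17677/8411 + 87/32 = 166093/269152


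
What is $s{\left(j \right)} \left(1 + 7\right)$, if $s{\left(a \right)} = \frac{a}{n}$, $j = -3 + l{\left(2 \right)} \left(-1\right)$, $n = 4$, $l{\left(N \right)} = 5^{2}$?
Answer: $-56$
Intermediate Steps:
$l{\left(N \right)} = 25$
$j = -28$ ($j = -3 + 25 \left(-1\right) = -3 - 25 = -28$)
$s{\left(a \right)} = \frac{a}{4}$
$s{\left(j \right)} \left(1 + 7\right) = \frac{1}{4} \left(-28\right) \left(1 + 7\right) = \left(-7\right) 8 = -56$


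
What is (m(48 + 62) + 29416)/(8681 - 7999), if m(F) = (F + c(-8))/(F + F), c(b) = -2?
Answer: 1617907/37510 ≈ 43.133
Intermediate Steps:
m(F) = (-2 + F)/(2*F) (m(F) = (F - 2)/(F + F) = (-2 + F)/((2*F)) = (-2 + F)*(1/(2*F)) = (-2 + F)/(2*F))
(m(48 + 62) + 29416)/(8681 - 7999) = ((-2 + (48 + 62))/(2*(48 + 62)) + 29416)/(8681 - 7999) = ((½)*(-2 + 110)/110 + 29416)/682 = ((½)*(1/110)*108 + 29416)*(1/682) = (27/55 + 29416)*(1/682) = (1617907/55)*(1/682) = 1617907/37510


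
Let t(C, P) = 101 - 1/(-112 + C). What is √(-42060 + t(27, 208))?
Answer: 7*I*√6186810/85 ≈ 204.84*I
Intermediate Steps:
√(-42060 + t(27, 208)) = √(-42060 + (-11313 + 101*27)/(-112 + 27)) = √(-42060 + (-11313 + 2727)/(-85)) = √(-42060 - 1/85*(-8586)) = √(-42060 + 8586/85) = √(-3566514/85) = 7*I*√6186810/85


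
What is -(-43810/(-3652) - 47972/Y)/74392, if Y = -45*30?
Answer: -58584311/91691859600 ≈ -0.00063893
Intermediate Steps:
Y = -1350
-(-43810/(-3652) - 47972/Y)/74392 = -(-43810/(-3652) - 47972/(-1350))/74392 = -(-43810*(-1/3652) - 47972*(-1/1350))/74392 = -(21905/1826 + 23986/675)/74392 = -58584311/(1232550*74392) = -1*58584311/91691859600 = -58584311/91691859600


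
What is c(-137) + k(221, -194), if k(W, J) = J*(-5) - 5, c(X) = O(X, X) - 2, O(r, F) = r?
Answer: 826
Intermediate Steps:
c(X) = -2 + X (c(X) = X - 2 = -2 + X)
k(W, J) = -5 - 5*J (k(W, J) = -5*J - 5 = -5 - 5*J)
c(-137) + k(221, -194) = (-2 - 137) + (-5 - 5*(-194)) = -139 + (-5 + 970) = -139 + 965 = 826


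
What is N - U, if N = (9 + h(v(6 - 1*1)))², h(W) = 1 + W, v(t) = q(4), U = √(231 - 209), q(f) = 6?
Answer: 256 - √22 ≈ 251.31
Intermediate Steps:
U = √22 ≈ 4.6904
v(t) = 6
N = 256 (N = (9 + (1 + 6))² = (9 + 7)² = 16² = 256)
N - U = 256 - √22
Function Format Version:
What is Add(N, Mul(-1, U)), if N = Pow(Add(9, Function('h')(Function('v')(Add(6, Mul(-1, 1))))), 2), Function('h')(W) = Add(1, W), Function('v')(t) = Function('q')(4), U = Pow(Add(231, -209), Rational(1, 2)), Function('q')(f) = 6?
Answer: Add(256, Mul(-1, Pow(22, Rational(1, 2)))) ≈ 251.31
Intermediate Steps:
U = Pow(22, Rational(1, 2)) ≈ 4.6904
Function('v')(t) = 6
N = 256 (N = Pow(Add(9, Add(1, 6)), 2) = Pow(Add(9, 7), 2) = Pow(16, 2) = 256)
Add(N, Mul(-1, U)) = Add(256, Mul(-1, Pow(22, Rational(1, 2))))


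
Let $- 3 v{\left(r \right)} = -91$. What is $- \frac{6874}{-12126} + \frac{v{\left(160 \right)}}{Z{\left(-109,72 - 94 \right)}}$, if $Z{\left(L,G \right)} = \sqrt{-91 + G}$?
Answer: $\frac{3437}{6063} - \frac{91 i \sqrt{113}}{339} \approx 0.56688 - 2.8535 i$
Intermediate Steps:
$v{\left(r \right)} = \frac{91}{3}$ ($v{\left(r \right)} = \left(- \frac{1}{3}\right) \left(-91\right) = \frac{91}{3}$)
$- \frac{6874}{-12126} + \frac{v{\left(160 \right)}}{Z{\left(-109,72 - 94 \right)}} = - \frac{6874}{-12126} + \frac{91}{3 \sqrt{-91 + \left(72 - 94\right)}} = \left(-6874\right) \left(- \frac{1}{12126}\right) + \frac{91}{3 \sqrt{-91 - 22}} = \frac{3437}{6063} + \frac{91}{3 \sqrt{-113}} = \frac{3437}{6063} + \frac{91}{3 i \sqrt{113}} = \frac{3437}{6063} + \frac{91 \left(- \frac{i \sqrt{113}}{113}\right)}{3} = \frac{3437}{6063} - \frac{91 i \sqrt{113}}{339}$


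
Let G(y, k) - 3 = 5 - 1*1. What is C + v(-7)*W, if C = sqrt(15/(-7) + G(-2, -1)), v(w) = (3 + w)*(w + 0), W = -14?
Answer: -392 + sqrt(238)/7 ≈ -389.80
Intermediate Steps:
G(y, k) = 7 (G(y, k) = 3 + (5 - 1*1) = 3 + (5 - 1) = 3 + 4 = 7)
v(w) = w*(3 + w) (v(w) = (3 + w)*w = w*(3 + w))
C = sqrt(238)/7 (C = sqrt(15/(-7) + 7) = sqrt(15*(-1/7) + 7) = sqrt(-15/7 + 7) = sqrt(34/7) = sqrt(238)/7 ≈ 2.2039)
C + v(-7)*W = sqrt(238)/7 - 7*(3 - 7)*(-14) = sqrt(238)/7 - 7*(-4)*(-14) = sqrt(238)/7 + 28*(-14) = sqrt(238)/7 - 392 = -392 + sqrt(238)/7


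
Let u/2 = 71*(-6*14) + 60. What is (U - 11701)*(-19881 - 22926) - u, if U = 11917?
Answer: -9234504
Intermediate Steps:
u = -11808 (u = 2*(71*(-6*14) + 60) = 2*(71*(-84) + 60) = 2*(-5964 + 60) = 2*(-5904) = -11808)
(U - 11701)*(-19881 - 22926) - u = (11917 - 11701)*(-19881 - 22926) - 1*(-11808) = 216*(-42807) + 11808 = -9246312 + 11808 = -9234504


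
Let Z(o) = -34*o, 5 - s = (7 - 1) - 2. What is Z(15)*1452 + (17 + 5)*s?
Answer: -740498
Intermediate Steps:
s = 1 (s = 5 - ((7 - 1) - 2) = 5 - (6 - 2) = 5 - 1*4 = 5 - 4 = 1)
Z(15)*1452 + (17 + 5)*s = -34*15*1452 + (17 + 5)*1 = -510*1452 + 22*1 = -740520 + 22 = -740498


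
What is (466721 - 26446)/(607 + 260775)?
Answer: 40025/23762 ≈ 1.6844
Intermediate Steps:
(466721 - 26446)/(607 + 260775) = 440275/261382 = 440275*(1/261382) = 40025/23762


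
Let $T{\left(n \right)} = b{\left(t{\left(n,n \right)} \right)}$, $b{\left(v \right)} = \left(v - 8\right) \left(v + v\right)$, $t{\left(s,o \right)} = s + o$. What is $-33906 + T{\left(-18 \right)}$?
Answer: $-30738$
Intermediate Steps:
$t{\left(s,o \right)} = o + s$
$b{\left(v \right)} = 2 v \left(-8 + v\right)$ ($b{\left(v \right)} = \left(-8 + v\right) 2 v = 2 v \left(-8 + v\right)$)
$T{\left(n \right)} = 4 n \left(-8 + 2 n\right)$ ($T{\left(n \right)} = 2 \left(n + n\right) \left(-8 + \left(n + n\right)\right) = 2 \cdot 2 n \left(-8 + 2 n\right) = 4 n \left(-8 + 2 n\right)$)
$-33906 + T{\left(-18 \right)} = -33906 + 8 \left(-18\right) \left(-4 - 18\right) = -33906 + 8 \left(-18\right) \left(-22\right) = -33906 + 3168 = -30738$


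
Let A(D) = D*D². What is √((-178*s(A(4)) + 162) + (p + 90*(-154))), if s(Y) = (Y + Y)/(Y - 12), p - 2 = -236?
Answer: 2*I*√607139/13 ≈ 119.88*I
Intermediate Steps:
p = -234 (p = 2 - 236 = -234)
A(D) = D³
s(Y) = 2*Y/(-12 + Y) (s(Y) = (2*Y)/(-12 + Y) = 2*Y/(-12 + Y))
√((-178*s(A(4)) + 162) + (p + 90*(-154))) = √((-356*4³/(-12 + 4³) + 162) + (-234 + 90*(-154))) = √((-356*64/(-12 + 64) + 162) + (-234 - 13860)) = √((-356*64/52 + 162) - 14094) = √((-178*32/13 + 162) - 14094) = √((-5696/13 + 162) - 14094) = √(-3590/13 - 14094) = √(-186812/13) = 2*I*√607139/13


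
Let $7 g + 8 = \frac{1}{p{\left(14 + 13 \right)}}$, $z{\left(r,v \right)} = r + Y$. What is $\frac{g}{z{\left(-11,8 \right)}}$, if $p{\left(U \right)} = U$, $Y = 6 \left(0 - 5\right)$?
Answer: $\frac{215}{7749} \approx 0.027746$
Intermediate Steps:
$Y = -30$ ($Y = 6 \left(-5\right) = -30$)
$z{\left(r,v \right)} = -30 + r$ ($z{\left(r,v \right)} = r - 30 = -30 + r$)
$g = - \frac{215}{189}$ ($g = - \frac{8}{7} + \frac{1}{7 \left(14 + 13\right)} = - \frac{8}{7} + \frac{1}{7 \cdot 27} = - \frac{8}{7} + \frac{1}{7} \cdot \frac{1}{27} = - \frac{8}{7} + \frac{1}{189} = - \frac{215}{189} \approx -1.1376$)
$\frac{g}{z{\left(-11,8 \right)}} = - \frac{215}{189 \left(-30 - 11\right)} = - \frac{215}{189 \left(-41\right)} = \left(- \frac{215}{189}\right) \left(- \frac{1}{41}\right) = \frac{215}{7749}$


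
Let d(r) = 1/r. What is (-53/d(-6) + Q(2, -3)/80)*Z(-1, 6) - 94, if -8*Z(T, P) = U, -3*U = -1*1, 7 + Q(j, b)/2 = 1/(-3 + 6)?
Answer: -15443/144 ≈ -107.24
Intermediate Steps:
Q(j, b) = -40/3 (Q(j, b) = -14 + 2/(-3 + 6) = -14 + 2/3 = -14 + 2*(⅓) = -14 + ⅔ = -40/3)
U = ⅓ (U = -(-1)/3 = -⅓*(-1) = ⅓ ≈ 0.33333)
Z(T, P) = -1/24 (Z(T, P) = -⅛*⅓ = -1/24)
(-53/d(-6) + Q(2, -3)/80)*Z(-1, 6) - 94 = (-53/(1/(-6)) - 40/3/80)*(-1/24) - 94 = (-53/(-⅙) - 40/3*1/80)*(-1/24) - 94 = (-53*(-6) - ⅙)*(-1/24) - 94 = (318 - ⅙)*(-1/24) - 94 = (1907/6)*(-1/24) - 94 = -1907/144 - 94 = -15443/144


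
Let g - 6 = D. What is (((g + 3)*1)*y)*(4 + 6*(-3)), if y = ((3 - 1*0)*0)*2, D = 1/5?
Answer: 0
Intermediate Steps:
D = ⅕ ≈ 0.20000
y = 0 (y = ((3 + 0)*0)*2 = (3*0)*2 = 0*2 = 0)
g = 31/5 (g = 6 + ⅕ = 31/5 ≈ 6.2000)
(((g + 3)*1)*y)*(4 + 6*(-3)) = (((31/5 + 3)*1)*0)*(4 + 6*(-3)) = (((46/5)*1)*0)*(4 - 18) = ((46/5)*0)*(-14) = 0*(-14) = 0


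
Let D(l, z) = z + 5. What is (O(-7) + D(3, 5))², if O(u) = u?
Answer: 9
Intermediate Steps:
D(l, z) = 5 + z
(O(-7) + D(3, 5))² = (-7 + (5 + 5))² = (-7 + 10)² = 3² = 9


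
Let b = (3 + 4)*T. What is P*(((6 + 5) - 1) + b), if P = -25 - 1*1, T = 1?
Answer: -442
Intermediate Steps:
b = 7 (b = (3 + 4)*1 = 7*1 = 7)
P = -26 (P = -25 - 1 = -26)
P*(((6 + 5) - 1) + b) = -26*(((6 + 5) - 1) + 7) = -26*((11 - 1) + 7) = -26*(10 + 7) = -26*17 = -442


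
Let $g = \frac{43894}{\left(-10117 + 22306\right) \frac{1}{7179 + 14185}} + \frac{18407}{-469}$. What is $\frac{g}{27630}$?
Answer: $\frac{25857708893}{9291222990} \approx 2.783$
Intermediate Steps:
$g = \frac{25857708893}{336273}$ ($g = \frac{43894}{12189 \cdot \frac{1}{21364}} + 18407 \left(- \frac{1}{469}\right) = \frac{43894}{12189 \cdot \frac{1}{21364}} - \frac{18407}{469} = \frac{43894}{\frac{12189}{21364}} - \frac{18407}{469} = 43894 \cdot \frac{21364}{12189} - \frac{18407}{469} = \frac{55161848}{717} - \frac{18407}{469} = \frac{25857708893}{336273} \approx 76895.0$)
$\frac{g}{27630} = \frac{25857708893}{336273 \cdot 27630} = \frac{25857708893}{336273} \cdot \frac{1}{27630} = \frac{25857708893}{9291222990}$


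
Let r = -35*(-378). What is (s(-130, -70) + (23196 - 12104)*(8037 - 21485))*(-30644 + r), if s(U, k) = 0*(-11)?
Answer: 2597563071424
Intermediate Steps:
s(U, k) = 0
r = 13230
(s(-130, -70) + (23196 - 12104)*(8037 - 21485))*(-30644 + r) = (0 + (23196 - 12104)*(8037 - 21485))*(-30644 + 13230) = (0 + 11092*(-13448))*(-17414) = (0 - 149165216)*(-17414) = -149165216*(-17414) = 2597563071424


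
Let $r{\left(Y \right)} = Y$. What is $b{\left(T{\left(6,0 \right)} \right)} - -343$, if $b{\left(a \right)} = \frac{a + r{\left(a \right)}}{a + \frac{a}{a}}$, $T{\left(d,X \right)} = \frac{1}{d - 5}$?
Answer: $344$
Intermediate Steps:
$T{\left(d,X \right)} = \frac{1}{-5 + d}$
$b{\left(a \right)} = \frac{2 a}{1 + a}$ ($b{\left(a \right)} = \frac{a + a}{a + \frac{a}{a}} = \frac{2 a}{a + 1} = \frac{2 a}{1 + a}$)
$b{\left(T{\left(6,0 \right)} \right)} - -343 = \frac{2}{\left(-5 + 6\right) \left(1 + \frac{1}{-5 + 6}\right)} - -343 = \frac{2}{1 \left(1 + 1^{-1}\right)} + 343 = 2 \cdot 1 \frac{1}{1 + 1} + 343 = 2 \cdot 1 \cdot \frac{1}{2} + 343 = 1 + 343 = 344$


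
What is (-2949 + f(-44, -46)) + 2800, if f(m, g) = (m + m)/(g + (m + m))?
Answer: -9939/67 ≈ -148.34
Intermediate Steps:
f(m, g) = 2*m/(g + 2*m) (f(m, g) = (2*m)/(g + 2*m) = 2*m/(g + 2*m))
(-2949 + f(-44, -46)) + 2800 = (-2949 + 2*(-44)/(-46 + 2*(-44))) + 2800 = (-2949 + 2*(-44)/(-46 - 88)) + 2800 = (-2949 + 2*(-44)/(-134)) + 2800 = (-2949 + 2*(-44)*(-1/134)) + 2800 = (-2949 + 44/67) + 2800 = -197539/67 + 2800 = -9939/67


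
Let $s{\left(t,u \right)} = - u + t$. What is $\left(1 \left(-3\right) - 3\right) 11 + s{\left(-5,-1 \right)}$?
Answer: $-70$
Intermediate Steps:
$s{\left(t,u \right)} = t - u$
$\left(1 \left(-3\right) - 3\right) 11 + s{\left(-5,-1 \right)} = \left(1 \left(-3\right) - 3\right) 11 - 4 = \left(-3 - 3\right) 11 + \left(-5 + 1\right) = \left(-6\right) 11 - 4 = -66 - 4 = -70$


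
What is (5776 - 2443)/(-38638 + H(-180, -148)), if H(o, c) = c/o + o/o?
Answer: -149985/1738628 ≈ -0.086266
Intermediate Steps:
H(o, c) = 1 + c/o (H(o, c) = c/o + 1 = 1 + c/o)
(5776 - 2443)/(-38638 + H(-180, -148)) = (5776 - 2443)/(-38638 + (-148 - 180)/(-180)) = 3333/(-38638 - 1/180*(-328)) = 3333/(-38638 + 82/45) = 3333/(-1738628/45) = 3333*(-45/1738628) = -149985/1738628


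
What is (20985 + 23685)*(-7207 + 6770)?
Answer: -19520790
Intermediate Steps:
(20985 + 23685)*(-7207 + 6770) = 44670*(-437) = -19520790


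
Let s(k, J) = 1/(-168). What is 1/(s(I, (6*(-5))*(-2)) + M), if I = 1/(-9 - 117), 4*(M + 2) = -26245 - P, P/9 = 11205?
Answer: -168/5338117 ≈ -3.1472e-5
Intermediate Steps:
P = 100845 (P = 9*11205 = 100845)
M = -63549/2 (M = -2 + (-26245 - 1*100845)/4 = -2 + (-26245 - 100845)/4 = -2 + (¼)*(-127090) = -2 - 63545/2 = -63549/2 ≈ -31775.)
I = -1/126 (I = 1/(-126) = -1/126 ≈ -0.0079365)
s(k, J) = -1/168
1/(s(I, (6*(-5))*(-2)) + M) = 1/(-1/168 - 63549/2) = 1/(-5338117/168) = -168/5338117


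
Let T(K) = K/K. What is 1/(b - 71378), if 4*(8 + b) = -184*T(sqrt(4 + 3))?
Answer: -1/71432 ≈ -1.3999e-5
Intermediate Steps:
T(K) = 1
b = -54 (b = -8 + (-184*1)/4 = -8 + (1/4)*(-184) = -8 - 46 = -54)
1/(b - 71378) = 1/(-54 - 71378) = 1/(-71432) = -1/71432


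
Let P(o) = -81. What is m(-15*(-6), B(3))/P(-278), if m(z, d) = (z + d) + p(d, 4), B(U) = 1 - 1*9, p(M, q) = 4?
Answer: -86/81 ≈ -1.0617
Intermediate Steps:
B(U) = -8 (B(U) = 1 - 9 = -8)
m(z, d) = 4 + d + z (m(z, d) = (z + d) + 4 = (d + z) + 4 = 4 + d + z)
m(-15*(-6), B(3))/P(-278) = (4 - 8 - 15*(-6))/(-81) = (4 - 8 + 90)*(-1/81) = 86*(-1/81) = -86/81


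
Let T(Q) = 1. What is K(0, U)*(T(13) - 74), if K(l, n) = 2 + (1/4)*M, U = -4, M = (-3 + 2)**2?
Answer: -657/4 ≈ -164.25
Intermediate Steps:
M = 1 (M = (-1)**2 = 1)
K(l, n) = 9/4 (K(l, n) = 2 + (1/4)*1 = 2 + 1/4 = 9/4)
K(0, U)*(T(13) - 74) = 9*(1 - 74)/4 = (9/4)*(-73) = -657/4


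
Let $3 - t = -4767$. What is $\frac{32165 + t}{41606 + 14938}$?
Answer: $\frac{36935}{56544} \approx 0.65321$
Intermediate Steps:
$t = 4770$ ($t = 3 - -4767 = 3 + 4767 = 4770$)
$\frac{32165 + t}{41606 + 14938} = \frac{32165 + 4770}{41606 + 14938} = \frac{36935}{56544}$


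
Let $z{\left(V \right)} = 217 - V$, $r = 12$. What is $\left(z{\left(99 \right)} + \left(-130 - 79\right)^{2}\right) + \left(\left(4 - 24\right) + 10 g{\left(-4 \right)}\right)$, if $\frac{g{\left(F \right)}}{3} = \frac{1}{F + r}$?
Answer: $\frac{175131}{4} \approx 43783.0$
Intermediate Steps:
$g{\left(F \right)} = \frac{3}{12 + F}$ ($g{\left(F \right)} = \frac{3}{F + 12} = \frac{3}{12 + F}$)
$\left(z{\left(99 \right)} + \left(-130 - 79\right)^{2}\right) + \left(\left(4 - 24\right) + 10 g{\left(-4 \right)}\right) = \left(\left(217 - 99\right) + \left(-130 - 79\right)^{2}\right) + \left(\left(4 - 24\right) + 10 \frac{3}{12 - 4}\right) = \left(\left(217 - 99\right) + \left(-209\right)^{2}\right) + \left(\left(4 - 24\right) + 10 \cdot \frac{3}{8}\right) = \left(118 + 43681\right) - \left(20 - 10 \cdot 3 \cdot \frac{1}{8}\right) = 43799 + \left(-20 + 10 \cdot \frac{3}{8}\right) = 43799 + \left(-20 + \frac{15}{4}\right) = 43799 - \frac{65}{4} = \frac{175131}{4}$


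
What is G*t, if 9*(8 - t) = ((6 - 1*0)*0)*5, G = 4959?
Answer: 39672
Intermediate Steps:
t = 8 (t = 8 - (6 - 1*0)*0*5/9 = 8 - (6 + 0)*0*5/9 = 8 - 6*0*5/9 = 8 - 0*5 = 8 - ⅑*0 = 8 + 0 = 8)
G*t = 4959*8 = 39672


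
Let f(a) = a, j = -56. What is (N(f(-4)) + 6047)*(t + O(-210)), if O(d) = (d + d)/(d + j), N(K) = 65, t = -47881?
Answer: -5560141408/19 ≈ -2.9264e+8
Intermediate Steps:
O(d) = 2*d/(-56 + d) (O(d) = (d + d)/(d - 56) = (2*d)/(-56 + d) = 2*d/(-56 + d))
(N(f(-4)) + 6047)*(t + O(-210)) = (65 + 6047)*(-47881 + 2*(-210)/(-56 - 210)) = 6112*(-47881 + 2*(-210)/(-266)) = 6112*(-47881 + 2*(-210)*(-1/266)) = 6112*(-47881 + 30/19) = 6112*(-909709/19) = -5560141408/19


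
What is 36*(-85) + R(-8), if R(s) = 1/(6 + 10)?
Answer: -48959/16 ≈ -3059.9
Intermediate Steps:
R(s) = 1/16
36*(-85) + R(-8) = 36*(-85) + 1/16 = -3060 + 1/16 = -48959/16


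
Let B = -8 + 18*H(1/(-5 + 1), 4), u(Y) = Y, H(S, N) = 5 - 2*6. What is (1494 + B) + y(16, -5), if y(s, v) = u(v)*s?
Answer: 1280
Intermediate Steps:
H(S, N) = -7 (H(S, N) = 5 - 12 = -7)
y(s, v) = s*v (y(s, v) = v*s = s*v)
B = -134 (B = -8 + 18*(-7) = -8 - 126 = -134)
(1494 + B) + y(16, -5) = (1494 - 134) + 16*(-5) = 1360 - 80 = 1280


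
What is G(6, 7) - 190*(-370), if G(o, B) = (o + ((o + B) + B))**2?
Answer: 70976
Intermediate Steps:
G(o, B) = (2*B + 2*o)**2 (G(o, B) = (o + ((B + o) + B))**2 = (o + (o + 2*B))**2 = (2*B + 2*o)**2)
G(6, 7) - 190*(-370) = 4*(7 + 6)**2 - 190*(-370) = 4*13**2 + 70300 = 4*169 + 70300 = 676 + 70300 = 70976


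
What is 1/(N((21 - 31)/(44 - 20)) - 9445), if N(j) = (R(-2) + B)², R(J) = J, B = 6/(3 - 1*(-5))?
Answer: -16/151095 ≈ -0.00010589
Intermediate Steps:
B = ¾ (B = 6/(3 + 5) = 6/8 = 6*(⅛) = ¾ ≈ 0.75000)
N(j) = 25/16 (N(j) = (-2 + ¾)² = (-5/4)² = 25/16)
1/(N((21 - 31)/(44 - 20)) - 9445) = 1/(25/16 - 9445) = 1/(-151095/16) = -16/151095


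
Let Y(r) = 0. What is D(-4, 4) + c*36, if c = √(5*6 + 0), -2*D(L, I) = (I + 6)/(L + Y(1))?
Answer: 5/4 + 36*√30 ≈ 198.43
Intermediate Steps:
D(L, I) = -(6 + I)/(2*L) (D(L, I) = -(I + 6)/(2*(L + 0)) = -(6 + I)/(2*L))
c = √30 (c = √(30 + 0) = √30 ≈ 5.4772)
D(-4, 4) + c*36 = (½)*(-6 - 1*4)/(-4) + √30*36 = (½)*(-¼)*(-6 - 4) + 36*√30 = (½)*(-¼)*(-10) + 36*√30 = 5/4 + 36*√30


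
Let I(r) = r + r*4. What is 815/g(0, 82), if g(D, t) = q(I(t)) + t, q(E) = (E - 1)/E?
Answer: 334150/34029 ≈ 9.8196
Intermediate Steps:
I(r) = 5*r (I(r) = r + 4*r = 5*r)
q(E) = (-1 + E)/E
g(D, t) = t + (-1 + 5*t)/(5*t) (g(D, t) = (-1 + 5*t)/((5*t)) + t = (1/(5*t))*(-1 + 5*t) + t = (-1 + 5*t)/(5*t) + t = t + (-1 + 5*t)/(5*t))
815/g(0, 82) = 815/(1 + 82 - ⅕/82) = 815/(1 + 82 - ⅕*1/82) = 815/(1 + 82 - 1/410) = 815/(34029/410) = 815*(410/34029) = 334150/34029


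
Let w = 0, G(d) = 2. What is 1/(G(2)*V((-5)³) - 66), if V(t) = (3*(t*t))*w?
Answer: -1/66 ≈ -0.015152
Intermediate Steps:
V(t) = 0 (V(t) = (3*(t*t))*0 = (3*t²)*0 = 0)
1/(G(2)*V((-5)³) - 66) = 1/(2*0 - 66) = 1/(0 - 66) = 1/(-66) = -1/66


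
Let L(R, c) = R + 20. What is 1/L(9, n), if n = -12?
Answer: 1/29 ≈ 0.034483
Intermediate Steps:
L(R, c) = 20 + R
1/L(9, n) = 1/(20 + 9) = 1/29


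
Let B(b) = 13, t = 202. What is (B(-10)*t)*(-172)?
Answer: -451672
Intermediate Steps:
(B(-10)*t)*(-172) = (13*202)*(-172) = 2626*(-172) = -451672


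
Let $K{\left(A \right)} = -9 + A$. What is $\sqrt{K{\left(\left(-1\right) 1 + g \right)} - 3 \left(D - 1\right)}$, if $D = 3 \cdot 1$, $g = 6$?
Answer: $i \sqrt{10} \approx 3.1623 i$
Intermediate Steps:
$D = 3$
$\sqrt{K{\left(\left(-1\right) 1 + g \right)} - 3 \left(D - 1\right)} = \sqrt{\left(-9 + \left(\left(-1\right) 1 + 6\right)\right) - 3 \left(3 - 1\right)} = \sqrt{\left(-9 + \left(-1 + 6\right)\right) - 6} = \sqrt{\left(-9 + 5\right) - 6} = \sqrt{-4 - 6} = \sqrt{-10} = i \sqrt{10}$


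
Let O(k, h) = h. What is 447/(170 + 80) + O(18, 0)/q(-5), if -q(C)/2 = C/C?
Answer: 447/250 ≈ 1.7880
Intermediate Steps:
q(C) = -2 (q(C) = -2*C/C = -2*1 = -2)
447/(170 + 80) + O(18, 0)/q(-5) = 447/(170 + 80) + 0/(-2) = 447/250 + 0*(-½) = 447*(1/250) + 0 = 447/250 + 0 = 447/250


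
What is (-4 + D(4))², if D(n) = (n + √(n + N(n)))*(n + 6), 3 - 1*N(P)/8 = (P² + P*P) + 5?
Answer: -25504 + 1440*I*√67 ≈ -25504.0 + 11787.0*I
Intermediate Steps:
N(P) = -16 - 16*P² (N(P) = 24 - 8*((P² + P*P) + 5) = 24 - 8*((P² + P²) + 5) = 24 - 8*(2*P² + 5) = 24 - 8*(5 + 2*P²) = 24 + (-40 - 16*P²) = -16 - 16*P²)
D(n) = (6 + n)*(n + √(-16 + n - 16*n²)) (D(n) = (n + √(n + (-16 - 16*n²)))*(n + 6) = (n + √(-16 + n - 16*n²))*(6 + n) = (6 + n)*(n + √(-16 + n - 16*n²)))
(-4 + D(4))² = (-4 + (4² + 6*4 + 6*√(-16 + 4 - 16*4²) + 4*√(-16 + 4 - 16*4²)))² = (-4 + (16 + 24 + 6*√(-16 + 4 - 16*16) + 4*√(-16 + 4 - 16*16)))² = (-4 + (16 + 24 + 6*√(-16 + 4 - 256) + 4*√(-16 + 4 - 256)))² = (-4 + (16 + 24 + 6*√(-268) + 4*√(-268)))² = (-4 + (16 + 24 + 6*(2*I*√67) + 4*(2*I*√67)))² = (-4 + (16 + 24 + 12*I*√67 + 8*I*√67))² = (-4 + (40 + 20*I*√67))² = (36 + 20*I*√67)²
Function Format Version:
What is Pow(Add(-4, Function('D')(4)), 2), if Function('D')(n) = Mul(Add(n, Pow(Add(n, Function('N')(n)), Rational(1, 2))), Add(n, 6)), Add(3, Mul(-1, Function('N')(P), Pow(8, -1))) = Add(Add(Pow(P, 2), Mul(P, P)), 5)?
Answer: Add(-25504, Mul(1440, I, Pow(67, Rational(1, 2)))) ≈ Add(-25504., Mul(11787., I))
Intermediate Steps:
Function('N')(P) = Add(-16, Mul(-16, Pow(P, 2))) (Function('N')(P) = Add(24, Mul(-8, Add(Add(Pow(P, 2), Mul(P, P)), 5))) = Add(24, Mul(-8, Add(Add(Pow(P, 2), Pow(P, 2)), 5))) = Add(24, Mul(-8, Add(Mul(2, Pow(P, 2)), 5))) = Add(24, Mul(-8, Add(5, Mul(2, Pow(P, 2))))) = Add(24, Add(-40, Mul(-16, Pow(P, 2)))) = Add(-16, Mul(-16, Pow(P, 2))))
Function('D')(n) = Mul(Add(6, n), Add(n, Pow(Add(-16, n, Mul(-16, Pow(n, 2))), Rational(1, 2)))) (Function('D')(n) = Mul(Add(n, Pow(Add(n, Add(-16, Mul(-16, Pow(n, 2)))), Rational(1, 2))), Add(n, 6)) = Mul(Add(n, Pow(Add(-16, n, Mul(-16, Pow(n, 2))), Rational(1, 2))), Add(6, n)) = Mul(Add(6, n), Add(n, Pow(Add(-16, n, Mul(-16, Pow(n, 2))), Rational(1, 2)))))
Pow(Add(-4, Function('D')(4)), 2) = Pow(Add(-4, Add(Pow(4, 2), Mul(6, 4), Mul(6, Pow(Add(-16, 4, Mul(-16, Pow(4, 2))), Rational(1, 2))), Mul(4, Pow(Add(-16, 4, Mul(-16, Pow(4, 2))), Rational(1, 2))))), 2) = Pow(Add(-4, Add(16, 24, Mul(6, Pow(Add(-16, 4, Mul(-16, 16)), Rational(1, 2))), Mul(4, Pow(Add(-16, 4, Mul(-16, 16)), Rational(1, 2))))), 2) = Pow(Add(-4, Add(16, 24, Mul(6, Pow(Add(-16, 4, -256), Rational(1, 2))), Mul(4, Pow(Add(-16, 4, -256), Rational(1, 2))))), 2) = Pow(Add(-4, Add(16, 24, Mul(6, Pow(-268, Rational(1, 2))), Mul(4, Pow(-268, Rational(1, 2))))), 2) = Pow(Add(-4, Add(16, 24, Mul(6, Mul(2, I, Pow(67, Rational(1, 2)))), Mul(4, Mul(2, I, Pow(67, Rational(1, 2)))))), 2) = Pow(Add(-4, Add(16, 24, Mul(12, I, Pow(67, Rational(1, 2))), Mul(8, I, Pow(67, Rational(1, 2))))), 2) = Pow(Add(-4, Add(40, Mul(20, I, Pow(67, Rational(1, 2))))), 2) = Pow(Add(36, Mul(20, I, Pow(67, Rational(1, 2)))), 2)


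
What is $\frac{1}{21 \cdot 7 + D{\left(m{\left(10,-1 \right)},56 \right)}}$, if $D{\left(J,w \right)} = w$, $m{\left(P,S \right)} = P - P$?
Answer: $\frac{1}{203} \approx 0.0049261$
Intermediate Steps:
$m{\left(P,S \right)} = 0$
$\frac{1}{21 \cdot 7 + D{\left(m{\left(10,-1 \right)},56 \right)}} = \frac{1}{21 \cdot 7 + 56} = \frac{1}{147 + 56} = \frac{1}{203}$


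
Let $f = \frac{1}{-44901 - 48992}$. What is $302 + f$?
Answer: $\frac{28355685}{93893} \approx 302.0$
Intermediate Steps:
$f = - \frac{1}{93893}$ ($f = \frac{1}{-93893} = - \frac{1}{93893} \approx -1.065 \cdot 10^{-5}$)
$302 + f = 302 - \frac{1}{93893} = \frac{28355685}{93893}$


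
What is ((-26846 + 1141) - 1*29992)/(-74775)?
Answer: 55697/74775 ≈ 0.74486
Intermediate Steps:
((-26846 + 1141) - 1*29992)/(-74775) = (-25705 - 29992)*(-1/74775) = -55697*(-1/74775) = 55697/74775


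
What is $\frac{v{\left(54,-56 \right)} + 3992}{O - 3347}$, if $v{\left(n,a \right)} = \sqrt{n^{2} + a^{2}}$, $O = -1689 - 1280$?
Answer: $- \frac{998}{1579} - \frac{\sqrt{1513}}{3158} \approx -0.64436$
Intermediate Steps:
$O = -2969$
$v{\left(n,a \right)} = \sqrt{a^{2} + n^{2}}$
$\frac{v{\left(54,-56 \right)} + 3992}{O - 3347} = \frac{\sqrt{\left(-56\right)^{2} + 54^{2}} + 3992}{-2969 - 3347} = \frac{\sqrt{3136 + 2916} + 3992}{-6316} = \left(\sqrt{6052} + 3992\right) \left(- \frac{1}{6316}\right) = \left(2 \sqrt{1513} + 3992\right) \left(- \frac{1}{6316}\right) = \left(3992 + 2 \sqrt{1513}\right) \left(- \frac{1}{6316}\right) = - \frac{998}{1579} - \frac{\sqrt{1513}}{3158}$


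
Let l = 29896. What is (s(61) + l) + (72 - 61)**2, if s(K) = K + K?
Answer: 30139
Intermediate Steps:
s(K) = 2*K
(s(61) + l) + (72 - 61)**2 = (2*61 + 29896) + (72 - 61)**2 = (122 + 29896) + 11**2 = 30018 + 121 = 30139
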